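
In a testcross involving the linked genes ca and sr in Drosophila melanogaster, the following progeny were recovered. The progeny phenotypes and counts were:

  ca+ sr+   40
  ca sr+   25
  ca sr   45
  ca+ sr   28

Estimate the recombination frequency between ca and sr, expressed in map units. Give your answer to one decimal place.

38.4 map units

The two most frequent classes, ca+ sr+ (40) and ca sr (45), are the parental types, so the F1 was ca+ sr+ / ca sr.
The recombinant classes are ca+ sr and ca sr+: 28 + 25 = 53.
Recombination frequency = 53/138 = 0.3841 ≈ 38.4%, i.e. 38.4 map units.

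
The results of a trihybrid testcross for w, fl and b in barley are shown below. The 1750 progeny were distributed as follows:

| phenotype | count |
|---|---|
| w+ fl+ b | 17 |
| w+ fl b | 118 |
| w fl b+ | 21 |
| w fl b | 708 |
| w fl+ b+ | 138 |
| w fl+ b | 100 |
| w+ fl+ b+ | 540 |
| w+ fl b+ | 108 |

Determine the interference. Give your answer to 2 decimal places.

0.08

The two most frequent reciprocal classes, w+ fl+ b+ and w fl b, are the parental types, so the F1 was w+ fl+ b+ / w fl b.
The two rarest classes, w+ fl+ b and w fl b+, are the double crossovers. Comparing them with the parentals, only the b allele has switched, so b is the middle locus and the order is fl – b – w.
fl–b: (208 + 38)/1750 = 0.1406; b–w: (256 + 38)/1750 = 0.1680.
Expected DCO frequency = 0.1406 × 0.1680 ≈ 0.02362; observed = 38/1750 ≈ 0.02171.
Coefficient of coincidence = 0.02171/0.02362 ≈ 0.92; interference = 1 − 0.92 = 0.08.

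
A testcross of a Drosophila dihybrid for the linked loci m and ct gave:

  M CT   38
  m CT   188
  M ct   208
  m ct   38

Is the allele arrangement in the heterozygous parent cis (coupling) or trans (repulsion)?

trans

The two most frequent classes are M ct (208) and m CT (188); these are the parental (non-recombinant) types.
So the F1 carried M ct on one chromosome and m CT on the other — the recessive alleles are on opposite chromosomes (trans / repulsion).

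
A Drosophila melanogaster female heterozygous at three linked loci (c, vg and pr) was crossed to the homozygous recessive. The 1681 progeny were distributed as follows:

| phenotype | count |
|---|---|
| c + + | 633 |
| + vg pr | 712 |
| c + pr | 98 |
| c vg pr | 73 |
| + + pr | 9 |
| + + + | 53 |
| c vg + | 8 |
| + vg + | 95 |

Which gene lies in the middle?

The two most frequent reciprocal classes, + vg pr and c + +, are the parental types, so the F1 was + vg pr / c + +.
The two rarest classes, + + pr and c vg +, are the double crossovers. Comparing them with the parentals, only the vg allele has switched, so vg is the middle locus and the order is c – vg – pr.

vg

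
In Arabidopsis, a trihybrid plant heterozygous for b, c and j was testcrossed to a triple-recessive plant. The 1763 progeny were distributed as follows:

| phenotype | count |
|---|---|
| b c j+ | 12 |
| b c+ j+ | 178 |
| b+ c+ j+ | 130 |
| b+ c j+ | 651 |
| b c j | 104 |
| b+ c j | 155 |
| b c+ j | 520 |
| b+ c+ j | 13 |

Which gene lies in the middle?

b

The two most frequent reciprocal classes, b+ c j+ and b c+ j, are the parental types, so the F1 was b+ c j+ / b c+ j.
The two rarest classes, b c j+ and b+ c+ j, are the double crossovers. Comparing them with the parentals, only the b allele has switched, so b is the middle locus and the order is c – b – j.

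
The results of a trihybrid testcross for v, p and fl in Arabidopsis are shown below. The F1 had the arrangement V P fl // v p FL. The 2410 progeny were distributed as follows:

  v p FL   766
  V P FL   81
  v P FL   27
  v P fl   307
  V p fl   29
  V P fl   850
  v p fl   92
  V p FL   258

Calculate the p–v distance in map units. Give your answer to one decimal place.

The two rarest classes, V p fl and v P FL, are the double crossovers. Comparing them with the parentals, only the p allele has switched, so p is the middle locus and the order is v – p – fl.
Crossovers in the v–p interval produce the single-crossover classes v P fl and V p FL (307 + 258 = 565) plus the double crossovers (56).
RF(v–p) = (565 + 56) / 2410 = 621/2410 = 0.2577 → 25.8 map units.

25.8 map units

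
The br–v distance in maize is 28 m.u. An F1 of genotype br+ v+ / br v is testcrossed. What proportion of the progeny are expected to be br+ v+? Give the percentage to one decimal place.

36.0%

A map distance of 28 m.u. corresponds to a recombination frequency of 0.280.
The F1 is br+ v+ / br v, so br+ v+ is a parental gamete class with expected frequency (1 − r)/2 = 0.720/2 = 0.3600.
That is 0.3600 = 36.0% of the progeny.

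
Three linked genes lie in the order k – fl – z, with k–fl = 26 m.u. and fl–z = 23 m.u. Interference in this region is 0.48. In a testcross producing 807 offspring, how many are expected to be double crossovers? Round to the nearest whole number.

25

Map distances give recombination frequencies of 0.260 and 0.230 for the two intervals.
With interference 0.48 (so coincidence = 0.52), expected double-crossover frequency = 0.260 × 0.230 × 0.52 = 0.03110.
Expected number = 0.03110 × 807 = 25.09 ≈ 25.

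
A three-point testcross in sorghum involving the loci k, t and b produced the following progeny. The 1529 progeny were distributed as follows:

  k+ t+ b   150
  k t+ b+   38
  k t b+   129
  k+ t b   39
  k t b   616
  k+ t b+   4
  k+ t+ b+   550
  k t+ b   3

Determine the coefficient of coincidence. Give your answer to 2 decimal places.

0.45

The two most frequent reciprocal classes, k+ t+ b+ and k t b, are the parental types, so the F1 was k+ t+ b+ / k t b.
The two rarest classes, k+ t b+ and k t+ b, are the double crossovers. Comparing them with the parentals, only the t allele has switched, so t is the middle locus and the order is b – t – k.
b–t: (279 + 7)/1529 = 0.1871; t–k: (77 + 7)/1529 = 0.0549.
Expected DCO frequency = 0.1871 × 0.0549 ≈ 0.01027; observed = 7/1529 ≈ 0.00458.
Coefficient of coincidence = 0.00458/0.01027 ≈ 0.45.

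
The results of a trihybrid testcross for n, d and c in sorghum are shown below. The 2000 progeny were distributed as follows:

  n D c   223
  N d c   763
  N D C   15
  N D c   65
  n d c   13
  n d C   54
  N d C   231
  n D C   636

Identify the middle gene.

The two most frequent reciprocal classes, n D C and N d c, are the parental types, so the F1 was n D C / N d c.
The two rarest classes, N D C and n d c, are the double crossovers. Comparing them with the parentals, only the n allele has switched, so n is the middle locus and the order is d – n – c.

n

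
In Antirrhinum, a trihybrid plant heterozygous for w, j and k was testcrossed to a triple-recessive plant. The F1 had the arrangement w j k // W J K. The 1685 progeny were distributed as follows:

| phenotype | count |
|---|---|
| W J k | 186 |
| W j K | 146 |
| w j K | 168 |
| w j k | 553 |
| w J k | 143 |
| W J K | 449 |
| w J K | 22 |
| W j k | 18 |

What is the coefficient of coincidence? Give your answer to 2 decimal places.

0.52

The two rarest classes, W j k and w J K, are the double crossovers. Comparing them with the parentals, only the w allele has switched, so w is the middle locus and the order is j – w – k.
j–w: (289 + 40)/1685 = 0.1953; w–k: (354 + 40)/1685 = 0.2338.
Expected DCO frequency = 0.1953 × 0.2338 ≈ 0.04566; observed = 40/1685 ≈ 0.02374.
Coefficient of coincidence = 0.02374/0.04566 ≈ 0.52.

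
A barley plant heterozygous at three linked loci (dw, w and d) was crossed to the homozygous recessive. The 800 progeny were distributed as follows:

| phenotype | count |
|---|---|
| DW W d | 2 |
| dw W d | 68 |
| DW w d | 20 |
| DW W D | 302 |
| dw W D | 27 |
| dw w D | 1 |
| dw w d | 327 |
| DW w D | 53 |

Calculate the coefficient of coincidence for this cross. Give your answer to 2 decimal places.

The two most frequent reciprocal classes, DW W D and dw w d, are the parental types, so the F1 was DW W D / dw w d.
The two rarest classes, DW W d and dw w D, are the double crossovers. Comparing them with the parentals, only the d allele has switched, so d is the middle locus and the order is w – d – dw.
w–d: (121 + 3)/800 = 0.1550; d–dw: (47 + 3)/800 = 0.0625.
Expected DCO frequency = 0.1550 × 0.0625 ≈ 0.00969; observed = 3/800 ≈ 0.00375.
Coefficient of coincidence = 0.00375/0.00969 ≈ 0.39.

0.39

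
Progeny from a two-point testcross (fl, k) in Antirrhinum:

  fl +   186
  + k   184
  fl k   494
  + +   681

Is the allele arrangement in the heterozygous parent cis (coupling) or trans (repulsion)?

cis

The two most frequent classes are + + (681) and fl k (494); these are the parental (non-recombinant) types.
So the F1 carried + + on one chromosome and fl k on the other — the recessive alleles are on the same chromosome (cis / coupling).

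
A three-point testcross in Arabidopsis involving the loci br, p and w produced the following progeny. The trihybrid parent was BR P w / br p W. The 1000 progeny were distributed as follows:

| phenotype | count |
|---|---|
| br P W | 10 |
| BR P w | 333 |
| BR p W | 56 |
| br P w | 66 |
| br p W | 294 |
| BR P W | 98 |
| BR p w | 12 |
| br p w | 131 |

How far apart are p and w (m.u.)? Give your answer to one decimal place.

The two rarest classes, BR p w and br P W, are the double crossovers. Comparing them with the parentals, only the p allele has switched, so p is the middle locus and the order is br – p – w.
Crossovers in the p–w interval produce the single-crossover classes BR P W and br p w (98 + 131 = 229) plus the double crossovers (22).
RF(p–w) = (229 + 22) / 1000 = 251/1000 = 0.2510 → 25.1 m.u.

25.1 m.u.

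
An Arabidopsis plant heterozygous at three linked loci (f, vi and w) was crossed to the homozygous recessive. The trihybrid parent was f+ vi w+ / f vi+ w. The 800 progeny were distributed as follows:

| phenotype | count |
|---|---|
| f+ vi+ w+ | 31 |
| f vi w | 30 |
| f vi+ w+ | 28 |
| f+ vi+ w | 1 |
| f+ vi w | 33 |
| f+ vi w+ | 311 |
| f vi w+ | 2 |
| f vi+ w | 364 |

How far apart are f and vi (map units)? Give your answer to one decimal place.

The two rarest classes, f vi w+ and f+ vi+ w, are the double crossovers. Comparing them with the parentals, only the f allele has switched, so f is the middle locus and the order is vi – f – w.
Crossovers in the vi–f interval produce the single-crossover classes f+ vi+ w+ and f vi w (31 + 30 = 61) plus the double crossovers (3).
RF(vi–f) = (61 + 3) / 800 = 64/800 = 0.0800 → 8.0 map units.

8.0 map units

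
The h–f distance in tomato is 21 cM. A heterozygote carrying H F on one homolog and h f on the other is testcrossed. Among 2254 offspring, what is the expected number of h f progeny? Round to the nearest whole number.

A map distance of 21 cM corresponds to a recombination frequency of 0.210.
The F1 is H F / h f, so h f is a parental gamete class with expected frequency (1 − r)/2 = 0.790/2 = 0.3950.
Expected number = 0.3950 × 2254 = 890.33 ≈ 890.

890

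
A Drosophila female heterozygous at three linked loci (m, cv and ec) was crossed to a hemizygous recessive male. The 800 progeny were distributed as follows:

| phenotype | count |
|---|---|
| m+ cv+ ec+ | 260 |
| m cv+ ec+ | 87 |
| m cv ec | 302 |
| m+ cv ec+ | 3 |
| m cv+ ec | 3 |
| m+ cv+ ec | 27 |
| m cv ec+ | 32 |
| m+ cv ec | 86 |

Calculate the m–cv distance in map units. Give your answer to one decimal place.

The two most frequent reciprocal classes, m+ cv+ ec+ and m cv ec, are the parental types, so the F1 was m+ cv+ ec+ / m cv ec.
The two rarest classes, m+ cv ec+ and m cv+ ec, are the double crossovers. Comparing them with the parentals, only the cv allele has switched, so cv is the middle locus and the order is ec – cv – m.
Crossovers in the cv–m interval produce the single-crossover classes m cv+ ec+ and m+ cv ec (87 + 86 = 173) plus the double crossovers (6).
RF(cv–m) = (173 + 6) / 800 = 179/800 = 0.2238 → 22.4 map units.

22.4 map units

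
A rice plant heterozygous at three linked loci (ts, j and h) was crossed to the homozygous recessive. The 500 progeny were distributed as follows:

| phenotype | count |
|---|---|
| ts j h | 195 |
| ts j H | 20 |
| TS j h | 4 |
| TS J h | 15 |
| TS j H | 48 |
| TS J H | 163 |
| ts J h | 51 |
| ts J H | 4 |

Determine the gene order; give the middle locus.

ts

The two most frequent reciprocal classes, ts j h and TS J H, are the parental types, so the F1 was ts j h / TS J H.
The two rarest classes, TS j h and ts J H, are the double crossovers. Comparing them with the parentals, only the ts allele has switched, so ts is the middle locus and the order is h – ts – j.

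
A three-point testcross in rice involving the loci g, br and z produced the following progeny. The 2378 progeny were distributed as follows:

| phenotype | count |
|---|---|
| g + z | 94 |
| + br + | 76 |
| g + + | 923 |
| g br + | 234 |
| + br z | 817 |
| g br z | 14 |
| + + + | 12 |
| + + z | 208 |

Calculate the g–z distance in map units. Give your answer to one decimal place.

8.2 map units

The two most frequent reciprocal classes, + br z and g + +, are the parental types, so the F1 was + br z / g + +.
The two rarest classes, g br z and + + +, are the double crossovers. Comparing them with the parentals, only the g allele has switched, so g is the middle locus and the order is z – g – br.
Crossovers in the z–g interval produce the single-crossover classes + br + and g + z (76 + 94 = 170) plus the double crossovers (26).
RF(z–g) = (170 + 26) / 2378 = 196/2378 = 0.0824 → 8.2 map units.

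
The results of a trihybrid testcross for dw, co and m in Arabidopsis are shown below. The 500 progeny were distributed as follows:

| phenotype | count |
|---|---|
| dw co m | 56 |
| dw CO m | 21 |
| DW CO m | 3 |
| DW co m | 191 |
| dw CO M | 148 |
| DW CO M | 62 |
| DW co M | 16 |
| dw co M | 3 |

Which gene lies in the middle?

The two most frequent reciprocal classes, DW co m and dw CO M, are the parental types, so the F1 was DW co m / dw CO M.
The two rarest classes, DW CO m and dw co M, are the double crossovers. Comparing them with the parentals, only the co allele has switched, so co is the middle locus and the order is m – co – dw.

co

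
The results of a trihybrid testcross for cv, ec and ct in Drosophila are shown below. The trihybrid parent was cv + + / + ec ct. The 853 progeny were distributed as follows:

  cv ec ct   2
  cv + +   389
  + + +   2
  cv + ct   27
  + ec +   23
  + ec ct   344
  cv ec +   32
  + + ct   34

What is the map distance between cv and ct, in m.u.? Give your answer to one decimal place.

6.3 m.u.

The two rarest classes, + + + and cv ec ct, are the double crossovers. Comparing them with the parentals, only the cv allele has switched, so cv is the middle locus and the order is ct – cv – ec.
Crossovers in the ct–cv interval produce the single-crossover classes cv + ct and + ec + (27 + 23 = 50) plus the double crossovers (4).
RF(ct–cv) = (50 + 4) / 853 = 54/853 = 0.0633 → 6.3 m.u.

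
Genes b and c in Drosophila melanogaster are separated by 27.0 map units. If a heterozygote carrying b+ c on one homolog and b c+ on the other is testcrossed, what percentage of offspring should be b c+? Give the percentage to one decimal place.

36.5%

A map distance of 27.0 map units corresponds to a recombination frequency of 0.270.
The F1 is b+ c / b c+, so b c+ is a parental gamete class with expected frequency (1 − r)/2 = 0.730/2 = 0.3650.
That is 0.3650 = 36.5% of the progeny.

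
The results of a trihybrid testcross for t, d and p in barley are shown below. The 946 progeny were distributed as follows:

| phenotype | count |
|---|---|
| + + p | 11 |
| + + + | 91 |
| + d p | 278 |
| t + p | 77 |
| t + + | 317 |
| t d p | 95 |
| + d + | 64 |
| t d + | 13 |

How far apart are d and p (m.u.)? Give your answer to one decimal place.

The two most frequent reciprocal classes, + d p and t + +, are the parental types, so the F1 was + d p / t + +.
The two rarest classes, + + p and t d +, are the double crossovers. Comparing them with the parentals, only the d allele has switched, so d is the middle locus and the order is t – d – p.
Crossovers in the d–p interval produce the single-crossover classes + d + and t + p (64 + 77 = 141) plus the double crossovers (24).
RF(d–p) = (141 + 24) / 946 = 165/946 = 0.1744 → 17.4 m.u.

17.4 m.u.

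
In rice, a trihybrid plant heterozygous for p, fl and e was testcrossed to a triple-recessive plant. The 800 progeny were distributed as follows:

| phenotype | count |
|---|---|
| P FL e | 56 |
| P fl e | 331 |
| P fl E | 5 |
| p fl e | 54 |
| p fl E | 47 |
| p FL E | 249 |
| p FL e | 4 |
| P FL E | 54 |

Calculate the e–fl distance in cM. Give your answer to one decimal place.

14.0 cM

The two most frequent reciprocal classes, P fl e and p FL E, are the parental types, so the F1 was P fl e / p FL E.
The two rarest classes, P fl E and p FL e, are the double crossovers. Comparing them with the parentals, only the e allele has switched, so e is the middle locus and the order is fl – e – p.
Crossovers in the fl–e interval produce the single-crossover classes P FL e and p fl E (56 + 47 = 103) plus the double crossovers (9).
RF(fl–e) = (103 + 9) / 800 = 112/800 = 0.1400 → 14.0 cM.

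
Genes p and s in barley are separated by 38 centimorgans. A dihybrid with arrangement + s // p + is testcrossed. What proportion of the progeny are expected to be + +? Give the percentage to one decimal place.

A map distance of 38 centimorgans corresponds to a recombination frequency of 0.380.
The F1 is + s / p +, so + + is a recombinant gamete class with expected frequency r/2 = 0.380/2 = 0.1900.
That is 0.1900 = 19.0% of the progeny.

19.0%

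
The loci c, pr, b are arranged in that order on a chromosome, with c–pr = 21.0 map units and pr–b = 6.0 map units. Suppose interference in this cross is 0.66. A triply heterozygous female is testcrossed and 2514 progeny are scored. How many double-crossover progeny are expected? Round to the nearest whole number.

11

Map distances give recombination frequencies of 0.210 and 0.060 for the two intervals.
With interference 0.66 (so coincidence = 0.34), expected double-crossover frequency = 0.210 × 0.060 × 0.34 = 0.00428.
Expected number = 0.00428 × 2514 = 10.77 ≈ 11.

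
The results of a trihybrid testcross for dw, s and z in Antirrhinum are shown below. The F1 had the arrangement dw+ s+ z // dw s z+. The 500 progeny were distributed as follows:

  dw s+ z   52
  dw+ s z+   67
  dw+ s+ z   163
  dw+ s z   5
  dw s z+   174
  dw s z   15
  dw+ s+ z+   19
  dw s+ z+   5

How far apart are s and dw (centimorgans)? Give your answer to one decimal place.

The two rarest classes, dw+ s z and dw s+ z+, are the double crossovers. Comparing them with the parentals, only the s allele has switched, so s is the middle locus and the order is z – s – dw.
Crossovers in the s–dw interval produce the single-crossover classes dw s+ z and dw+ s z+ (52 + 67 = 119) plus the double crossovers (10).
RF(s–dw) = (119 + 10) / 500 = 129/500 = 0.2580 → 25.8 centimorgans.

25.8 centimorgans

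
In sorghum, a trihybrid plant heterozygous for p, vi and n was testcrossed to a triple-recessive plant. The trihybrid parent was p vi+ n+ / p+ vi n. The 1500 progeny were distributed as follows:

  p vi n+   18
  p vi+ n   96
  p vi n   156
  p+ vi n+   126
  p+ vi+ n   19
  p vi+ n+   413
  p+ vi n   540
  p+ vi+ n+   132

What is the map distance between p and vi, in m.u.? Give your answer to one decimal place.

The two rarest classes, p vi n+ and p+ vi+ n, are the double crossovers. Comparing them with the parentals, only the vi allele has switched, so vi is the middle locus and the order is n – vi – p.
Crossovers in the vi–p interval produce the single-crossover classes p+ vi+ n+ and p vi n (132 + 156 = 288) plus the double crossovers (37).
RF(vi–p) = (288 + 37) / 1500 = 325/1500 = 0.2167 → 21.7 m.u.

21.7 m.u.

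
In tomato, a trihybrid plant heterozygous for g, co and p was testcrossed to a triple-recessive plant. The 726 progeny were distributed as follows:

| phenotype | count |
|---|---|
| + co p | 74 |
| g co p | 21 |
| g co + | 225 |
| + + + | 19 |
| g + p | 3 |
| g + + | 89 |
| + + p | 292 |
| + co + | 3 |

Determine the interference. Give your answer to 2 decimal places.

0.44

The two most frequent reciprocal classes, g co + and + + p, are the parental types, so the F1 was g co + / + + p.
The two rarest classes, + co + and g + p, are the double crossovers. Comparing them with the parentals, only the g allele has switched, so g is the middle locus and the order is p – g – co.
p–g: (40 + 6)/726 = 0.0634; g–co: (163 + 6)/726 = 0.2328.
Expected DCO frequency = 0.0634 × 0.2328 ≈ 0.01476; observed = 6/726 ≈ 0.00826.
Coefficient of coincidence = 0.00826/0.01476 ≈ 0.56; interference = 1 − 0.56 = 0.44.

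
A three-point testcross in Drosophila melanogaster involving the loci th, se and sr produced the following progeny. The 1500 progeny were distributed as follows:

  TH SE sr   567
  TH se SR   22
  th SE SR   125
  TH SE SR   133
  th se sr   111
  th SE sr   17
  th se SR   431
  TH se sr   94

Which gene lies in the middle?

The two most frequent reciprocal classes, th se SR and TH SE sr, are the parental types, so the F1 was th se SR / TH SE sr.
The two rarest classes, TH se SR and th SE sr, are the double crossovers. Comparing them with the parentals, only the th allele has switched, so th is the middle locus and the order is se – th – sr.

th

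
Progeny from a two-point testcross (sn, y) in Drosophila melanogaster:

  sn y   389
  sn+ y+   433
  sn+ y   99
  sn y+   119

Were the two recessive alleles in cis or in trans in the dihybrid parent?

cis

The two most frequent classes are sn+ y+ (433) and sn y (389); these are the parental (non-recombinant) types.
So the F1 carried sn+ y+ on one chromosome and sn y on the other — the recessive alleles are on the same chromosome (cis / coupling).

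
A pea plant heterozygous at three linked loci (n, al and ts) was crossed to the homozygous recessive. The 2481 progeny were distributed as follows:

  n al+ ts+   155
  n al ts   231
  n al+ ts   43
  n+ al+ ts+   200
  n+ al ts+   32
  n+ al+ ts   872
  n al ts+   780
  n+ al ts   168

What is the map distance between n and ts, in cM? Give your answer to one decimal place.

20.4 cM

The two most frequent reciprocal classes, n+ al+ ts and n al ts+, are the parental types, so the F1 was n+ al+ ts / n al ts+.
The two rarest classes, n al+ ts and n+ al ts+, are the double crossovers. Comparing them with the parentals, only the n allele has switched, so n is the middle locus and the order is al – n – ts.
Crossovers in the n–ts interval produce the single-crossover classes n+ al+ ts+ and n al ts (200 + 231 = 431) plus the double crossovers (75).
RF(n–ts) = (431 + 75) / 2481 = 506/2481 = 0.2040 → 20.4 cM.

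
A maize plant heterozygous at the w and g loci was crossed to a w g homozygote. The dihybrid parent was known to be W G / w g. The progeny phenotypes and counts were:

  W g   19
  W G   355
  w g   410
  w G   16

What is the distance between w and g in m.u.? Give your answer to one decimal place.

4.4 m.u.

The recombinant classes are W g and w G: 19 + 16 = 35.
Recombination frequency = 35/800 = 0.0437 ≈ 4.4%, i.e. 4.4 m.u.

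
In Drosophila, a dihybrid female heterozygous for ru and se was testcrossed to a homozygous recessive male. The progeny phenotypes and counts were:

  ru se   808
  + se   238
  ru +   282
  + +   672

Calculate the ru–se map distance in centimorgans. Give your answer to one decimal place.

The two most frequent classes, + + (672) and ru se (808), are the parental types, so the F1 was + + / ru se.
The recombinant classes are + se and ru +: 238 + 282 = 520.
Recombination frequency = 520/2000 = 0.2600 ≈ 26.0%, i.e. 26.0 centimorgans.

26.0 centimorgans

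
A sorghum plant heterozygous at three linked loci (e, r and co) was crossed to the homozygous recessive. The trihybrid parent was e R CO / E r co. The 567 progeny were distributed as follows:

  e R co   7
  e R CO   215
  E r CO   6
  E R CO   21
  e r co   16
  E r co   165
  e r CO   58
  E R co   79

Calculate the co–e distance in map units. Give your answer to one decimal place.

8.8 map units

The two rarest classes, e R co and E r CO, are the double crossovers. Comparing them with the parentals, only the co allele has switched, so co is the middle locus and the order is e – co – r.
Crossovers in the e–co interval produce the single-crossover classes E R CO and e r co (21 + 16 = 37) plus the double crossovers (13).
RF(e–co) = (37 + 13) / 567 = 50/567 = 0.0882 → 8.8 map units.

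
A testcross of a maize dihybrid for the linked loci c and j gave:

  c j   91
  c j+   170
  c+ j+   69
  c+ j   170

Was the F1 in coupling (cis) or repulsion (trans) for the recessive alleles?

trans

The two most frequent classes are c+ j (170) and c j+ (170); these are the parental (non-recombinant) types.
So the F1 carried c+ j on one chromosome and c j+ on the other — the recessive alleles are on opposite chromosomes (trans / repulsion).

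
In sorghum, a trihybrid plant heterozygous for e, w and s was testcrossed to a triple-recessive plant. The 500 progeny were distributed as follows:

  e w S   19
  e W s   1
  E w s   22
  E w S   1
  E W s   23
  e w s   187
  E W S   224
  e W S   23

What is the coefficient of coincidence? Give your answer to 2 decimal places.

0.48

The two most frequent reciprocal classes, e w s and E W S, are the parental types, so the F1 was e w s / E W S.
The two rarest classes, e W s and E w S, are the double crossovers. Comparing them with the parentals, only the w allele has switched, so w is the middle locus and the order is e – w – s.
e–w: (45 + 2)/500 = 0.0940; w–s: (42 + 2)/500 = 0.0880.
Expected DCO frequency = 0.0940 × 0.0880 ≈ 0.00827; observed = 2/500 ≈ 0.00400.
Coefficient of coincidence = 0.00400/0.00827 ≈ 0.48.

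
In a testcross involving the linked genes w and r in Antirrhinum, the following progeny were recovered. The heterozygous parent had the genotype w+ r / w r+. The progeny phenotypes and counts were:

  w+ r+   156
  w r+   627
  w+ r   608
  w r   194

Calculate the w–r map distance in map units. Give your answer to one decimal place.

22.1 map units

The recombinant classes are w+ r+ and w r: 156 + 194 = 350.
Recombination frequency = 350/1585 = 0.2208 ≈ 22.1%, i.e. 22.1 map units.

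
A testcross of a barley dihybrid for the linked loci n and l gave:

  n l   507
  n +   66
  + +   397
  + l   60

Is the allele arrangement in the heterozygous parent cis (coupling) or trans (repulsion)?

The two most frequent classes are + + (397) and n l (507); these are the parental (non-recombinant) types.
So the F1 carried + + on one chromosome and n l on the other — the recessive alleles are on the same chromosome (cis / coupling).

cis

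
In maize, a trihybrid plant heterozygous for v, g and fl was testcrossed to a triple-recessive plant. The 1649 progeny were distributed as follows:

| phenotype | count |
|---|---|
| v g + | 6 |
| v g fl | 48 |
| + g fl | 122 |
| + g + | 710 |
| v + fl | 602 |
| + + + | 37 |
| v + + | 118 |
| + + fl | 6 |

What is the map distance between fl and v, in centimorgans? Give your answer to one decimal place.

15.3 centimorgans

The two most frequent reciprocal classes, + g + and v + fl, are the parental types, so the F1 was + g + / v + fl.
The two rarest classes, v g + and + + fl, are the double crossovers. Comparing them with the parentals, only the v allele has switched, so v is the middle locus and the order is g – v – fl.
Crossovers in the v–fl interval produce the single-crossover classes + g fl and v + + (122 + 118 = 240) plus the double crossovers (12).
RF(v–fl) = (240 + 12) / 1649 = 252/1649 = 0.1528 → 15.3 centimorgans.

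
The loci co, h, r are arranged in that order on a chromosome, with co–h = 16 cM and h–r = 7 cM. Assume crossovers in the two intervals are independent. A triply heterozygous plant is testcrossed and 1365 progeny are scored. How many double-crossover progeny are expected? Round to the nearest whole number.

15

Map distances give recombination frequencies of 0.160 and 0.070 for the two intervals.
With no interference, expected double-crossover frequency = 0.160 × 0.070 = 0.01120.
Expected number = 0.01120 × 1365 = 15.29 ≈ 15.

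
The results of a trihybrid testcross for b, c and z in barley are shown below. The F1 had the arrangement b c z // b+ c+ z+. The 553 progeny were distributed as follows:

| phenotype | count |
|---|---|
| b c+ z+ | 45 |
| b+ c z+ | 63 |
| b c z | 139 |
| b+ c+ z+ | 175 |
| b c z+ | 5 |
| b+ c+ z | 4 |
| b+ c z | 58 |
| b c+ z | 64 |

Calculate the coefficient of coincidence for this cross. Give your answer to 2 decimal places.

The two rarest classes, b c z+ and b+ c+ z, are the double crossovers. Comparing them with the parentals, only the z allele has switched, so z is the middle locus and the order is b – z – c.
b–z: (103 + 9)/553 = 0.2025; z–c: (127 + 9)/553 = 0.2459.
Expected DCO frequency = 0.2025 × 0.2459 ≈ 0.04979; observed = 9/553 ≈ 0.01627.
Coefficient of coincidence = 0.01627/0.04979 ≈ 0.33.

0.33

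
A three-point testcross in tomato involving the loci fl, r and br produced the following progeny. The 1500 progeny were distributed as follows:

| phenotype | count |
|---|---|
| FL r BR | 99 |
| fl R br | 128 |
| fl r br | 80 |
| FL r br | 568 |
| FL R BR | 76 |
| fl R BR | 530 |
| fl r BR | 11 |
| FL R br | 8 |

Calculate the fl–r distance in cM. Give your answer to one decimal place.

11.7 cM

The two most frequent reciprocal classes, FL r br and fl R BR, are the parental types, so the F1 was FL r br / fl R BR.
The two rarest classes, FL R br and fl r BR, are the double crossovers. Comparing them with the parentals, only the r allele has switched, so r is the middle locus and the order is br – r – fl.
Crossovers in the r–fl interval produce the single-crossover classes fl r br and FL R BR (80 + 76 = 156) plus the double crossovers (19).
RF(r–fl) = (156 + 19) / 1500 = 175/1500 = 0.1167 → 11.7 cM.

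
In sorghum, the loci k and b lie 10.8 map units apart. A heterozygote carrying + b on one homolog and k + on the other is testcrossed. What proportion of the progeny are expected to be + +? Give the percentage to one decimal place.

5.4%

A map distance of 10.8 map units corresponds to a recombination frequency of 0.108.
The F1 is + b / k +, so + + is a recombinant gamete class with expected frequency r/2 = 0.108/2 = 0.0540.
That is 0.0540 = 5.4% of the progeny.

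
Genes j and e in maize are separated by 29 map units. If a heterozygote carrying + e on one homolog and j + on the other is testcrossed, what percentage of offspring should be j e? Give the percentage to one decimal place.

14.5%

A map distance of 29 map units corresponds to a recombination frequency of 0.290.
The F1 is + e / j +, so j e is a recombinant gamete class with expected frequency r/2 = 0.290/2 = 0.1450.
That is 0.1450 = 14.5% of the progeny.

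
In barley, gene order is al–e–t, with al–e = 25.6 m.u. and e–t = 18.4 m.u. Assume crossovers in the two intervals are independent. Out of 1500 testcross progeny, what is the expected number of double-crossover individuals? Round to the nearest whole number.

Map distances give recombination frequencies of 0.256 and 0.184 for the two intervals.
With no interference, expected double-crossover frequency = 0.256 × 0.184 = 0.04710.
Expected number = 0.04710 × 1500 = 70.66 ≈ 71.

71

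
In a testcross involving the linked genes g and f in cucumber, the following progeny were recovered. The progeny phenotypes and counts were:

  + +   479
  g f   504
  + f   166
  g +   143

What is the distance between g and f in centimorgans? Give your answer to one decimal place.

The two most frequent classes, + + (479) and g f (504), are the parental types, so the F1 was + + / g f.
The recombinant classes are + f and g +: 166 + 143 = 309.
Recombination frequency = 309/1292 = 0.2392 ≈ 23.9%, i.e. 23.9 centimorgans.

23.9 centimorgans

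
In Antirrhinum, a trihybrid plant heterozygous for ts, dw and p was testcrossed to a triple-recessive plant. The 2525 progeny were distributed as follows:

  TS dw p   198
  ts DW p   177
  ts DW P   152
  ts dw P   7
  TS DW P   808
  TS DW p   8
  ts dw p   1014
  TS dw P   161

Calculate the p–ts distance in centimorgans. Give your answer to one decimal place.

14.5 centimorgans

The two most frequent reciprocal classes, ts dw p and TS DW P, are the parental types, so the F1 was ts dw p / TS DW P.
The two rarest classes, ts dw P and TS DW p, are the double crossovers. Comparing them with the parentals, only the p allele has switched, so p is the middle locus and the order is dw – p – ts.
Crossovers in the p–ts interval produce the single-crossover classes TS dw p and ts DW P (198 + 152 = 350) plus the double crossovers (15).
RF(p–ts) = (350 + 15) / 2525 = 365/2525 = 0.1446 → 14.5 centimorgans.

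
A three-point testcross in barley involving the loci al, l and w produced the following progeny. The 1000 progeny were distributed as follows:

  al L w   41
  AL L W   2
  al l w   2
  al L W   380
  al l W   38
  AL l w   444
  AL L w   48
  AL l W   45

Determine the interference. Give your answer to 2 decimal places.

0.51

The two most frequent reciprocal classes, AL l w and al L W, are the parental types, so the F1 was AL l w / al L W.
The two rarest classes, al l w and AL L W, are the double crossovers. Comparing them with the parentals, only the al allele has switched, so al is the middle locus and the order is l – al – w.
l–al: (86 + 4)/1000 = 0.0900; al–w: (86 + 4)/1000 = 0.0900.
Expected DCO frequency = 0.0900 × 0.0900 ≈ 0.00810; observed = 4/1000 ≈ 0.00400.
Coefficient of coincidence = 0.00400/0.00810 ≈ 0.49; interference = 1 − 0.49 = 0.51.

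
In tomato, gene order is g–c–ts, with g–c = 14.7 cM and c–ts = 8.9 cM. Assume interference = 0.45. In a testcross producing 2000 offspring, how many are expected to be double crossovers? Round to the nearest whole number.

Map distances give recombination frequencies of 0.147 and 0.089 for the two intervals.
With interference 0.45 (so coincidence = 0.55), expected double-crossover frequency = 0.147 × 0.089 × 0.55 = 0.00720.
Expected number = 0.00720 × 2000 = 14.39 ≈ 14.

14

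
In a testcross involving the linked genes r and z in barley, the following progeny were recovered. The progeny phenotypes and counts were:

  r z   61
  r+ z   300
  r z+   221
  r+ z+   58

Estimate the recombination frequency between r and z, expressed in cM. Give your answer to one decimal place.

The two most frequent classes, r+ z (300) and r z+ (221), are the parental types, so the F1 was r+ z / r z+.
The recombinant classes are r+ z+ and r z: 58 + 61 = 119.
Recombination frequency = 119/640 = 0.1859 ≈ 18.6%, i.e. 18.6 cM.

18.6 cM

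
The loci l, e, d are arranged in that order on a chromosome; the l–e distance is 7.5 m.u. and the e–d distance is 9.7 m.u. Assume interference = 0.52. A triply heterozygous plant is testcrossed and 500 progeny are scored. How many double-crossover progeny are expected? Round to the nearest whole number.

Map distances give recombination frequencies of 0.075 and 0.097 for the two intervals.
With interference 0.52 (so coincidence = 0.48), expected double-crossover frequency = 0.075 × 0.097 × 0.48 = 0.00349.
Expected number = 0.00349 × 500 = 1.75 ≈ 2.

2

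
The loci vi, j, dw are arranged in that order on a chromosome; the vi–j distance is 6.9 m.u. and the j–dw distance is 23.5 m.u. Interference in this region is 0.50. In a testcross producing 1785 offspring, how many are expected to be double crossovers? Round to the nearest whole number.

Map distances give recombination frequencies of 0.069 and 0.235 for the two intervals.
With interference 0.50 (so coincidence = 0.50), expected double-crossover frequency = 0.069 × 0.235 × 0.50 = 0.00811.
Expected number = 0.00811 × 1785 = 14.47 ≈ 14.

14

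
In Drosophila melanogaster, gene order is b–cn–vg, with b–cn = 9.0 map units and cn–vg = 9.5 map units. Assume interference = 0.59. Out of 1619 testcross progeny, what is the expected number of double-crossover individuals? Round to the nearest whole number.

Map distances give recombination frequencies of 0.090 and 0.095 for the two intervals.
With interference 0.59 (so coincidence = 0.41), expected double-crossover frequency = 0.090 × 0.095 × 0.41 = 0.00351.
Expected number = 0.00351 × 1619 = 5.68 ≈ 6.

6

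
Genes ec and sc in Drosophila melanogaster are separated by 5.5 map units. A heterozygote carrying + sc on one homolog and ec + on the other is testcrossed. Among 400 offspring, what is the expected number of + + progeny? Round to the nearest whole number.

11

A map distance of 5.5 map units corresponds to a recombination frequency of 0.055.
The F1 is + sc / ec +, so + + is a recombinant gamete class with expected frequency r/2 = 0.055/2 = 0.0275.
Expected number = 0.0275 × 400 = 11.00 ≈ 11.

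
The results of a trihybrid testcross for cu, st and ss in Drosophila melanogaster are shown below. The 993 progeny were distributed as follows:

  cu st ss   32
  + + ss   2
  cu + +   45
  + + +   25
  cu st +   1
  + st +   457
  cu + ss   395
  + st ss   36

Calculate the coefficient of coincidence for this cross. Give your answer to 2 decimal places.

0.59

The two most frequent reciprocal classes, cu + ss and + st +, are the parental types, so the F1 was cu + ss / + st +.
The two rarest classes, + + ss and cu st +, are the double crossovers. Comparing them with the parentals, only the cu allele has switched, so cu is the middle locus and the order is ss – cu – st.
ss–cu: (81 + 3)/993 = 0.0846; cu–st: (57 + 3)/993 = 0.0604.
Expected DCO frequency = 0.0846 × 0.0604 ≈ 0.00511; observed = 3/993 ≈ 0.00302.
Coefficient of coincidence = 0.00302/0.00511 ≈ 0.59.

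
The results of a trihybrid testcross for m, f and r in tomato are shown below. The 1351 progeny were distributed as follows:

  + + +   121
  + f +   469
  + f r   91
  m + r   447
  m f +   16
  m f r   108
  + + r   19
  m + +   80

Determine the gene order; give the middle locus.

The two most frequent reciprocal classes, + f + and m + r, are the parental types, so the F1 was + f + / m + r.
The two rarest classes, m f + and + + r, are the double crossovers. Comparing them with the parentals, only the m allele has switched, so m is the middle locus and the order is r – m – f.

m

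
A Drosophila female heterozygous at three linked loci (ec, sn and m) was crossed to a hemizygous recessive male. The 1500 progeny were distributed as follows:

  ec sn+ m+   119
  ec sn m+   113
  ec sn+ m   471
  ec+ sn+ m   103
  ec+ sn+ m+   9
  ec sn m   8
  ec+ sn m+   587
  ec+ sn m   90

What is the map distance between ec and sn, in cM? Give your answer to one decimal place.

15.5 cM

The two most frequent reciprocal classes, ec+ sn m+ and ec sn+ m, are the parental types, so the F1 was ec+ sn m+ / ec sn+ m.
The two rarest classes, ec+ sn+ m+ and ec sn m, are the double crossovers. Comparing them with the parentals, only the sn allele has switched, so sn is the middle locus and the order is ec – sn – m.
Crossovers in the ec–sn interval produce the single-crossover classes ec sn m+ and ec+ sn+ m (113 + 103 = 216) plus the double crossovers (17).
RF(ec–sn) = (216 + 17) / 1500 = 233/1500 = 0.1553 → 15.5 cM.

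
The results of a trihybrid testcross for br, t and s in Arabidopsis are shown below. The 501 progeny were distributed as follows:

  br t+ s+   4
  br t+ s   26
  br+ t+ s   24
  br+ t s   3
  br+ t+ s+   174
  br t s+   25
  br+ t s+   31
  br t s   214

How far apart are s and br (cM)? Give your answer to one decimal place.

The two most frequent reciprocal classes, br+ t+ s+ and br t s, are the parental types, so the F1 was br+ t+ s+ / br t s.
The two rarest classes, br t+ s+ and br+ t s, are the double crossovers. Comparing them with the parentals, only the br allele has switched, so br is the middle locus and the order is s – br – t.
Crossovers in the s–br interval produce the single-crossover classes br+ t+ s and br t s+ (24 + 25 = 49) plus the double crossovers (7).
RF(s–br) = (49 + 7) / 501 = 56/501 = 0.1118 → 11.2 cM.

11.2 cM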